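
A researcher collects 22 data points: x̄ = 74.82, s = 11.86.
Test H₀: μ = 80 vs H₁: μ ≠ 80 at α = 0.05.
One-sample t-test:
H₀: μ = 80
H₁: μ ≠ 80
df = n - 1 = 21
t = (x̄ - μ₀) / (s/√n) = (74.82 - 80) / (11.86/√22) = -2.049
p-value = 0.0532

Since p-value > α = 0.05, we fail to reject H₀.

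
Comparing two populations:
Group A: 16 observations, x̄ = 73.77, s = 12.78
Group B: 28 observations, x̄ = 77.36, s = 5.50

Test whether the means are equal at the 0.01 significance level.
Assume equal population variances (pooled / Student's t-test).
Student's two-sample t-test (equal variances):
H₀: μ₁ = μ₂
H₁: μ₁ ≠ μ₂
df = n₁ + n₂ - 2 = 42
Pooled variance s_p² = [(n₁-1)s₁² + (n₂-1)s₂²] / (n₁ + n₂ - 2) = [(15)(12.78²) + (27)(5.50²)] / 42 = 77.7780
SE = √(s_p²(1/n₁ + 1/n₂)) = √(77.7780 × (1/16 + 1/28)) = 2.7639
t = (x̄₁ - x̄₂) / SE = (73.77 - 77.36) / 2.7639 = -3.59 / 2.7639 = -1.299
p-value = 0.2011

Since p-value > α = 0.01, we fail to reject H₀.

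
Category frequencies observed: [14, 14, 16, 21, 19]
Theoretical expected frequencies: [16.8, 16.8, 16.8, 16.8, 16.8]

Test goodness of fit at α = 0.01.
Chi-square goodness of fit test:
H₀: observed counts match expected distribution
H₁: observed counts differ from expected distribution
df = k - 1 = 4
χ² = Σ(O - E)²/E
   = (14 - 16.8)²/16.8 + (14 - 16.8)²/16.8 + (16 - 16.8)²/16.8 + (21 - 16.8)²/16.8 + (19 - 16.8)²/16.8
   = 0.467 + 0.467 + 0.038 + 1.050 + 0.288
   = 2.31
p-value = 0.6790

Since p-value > α = 0.01, we fail to reject H₀.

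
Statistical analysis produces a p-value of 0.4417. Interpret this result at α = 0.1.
Since p = 0.4417 > α = 0.1, fail to reject H₀.
There is insufficient evidence to reject the null hypothesis; the result is not statistically significant at the 0.1 level.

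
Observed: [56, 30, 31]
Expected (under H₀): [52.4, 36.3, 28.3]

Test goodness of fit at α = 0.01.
Chi-square goodness of fit test:
H₀: observed counts match expected distribution
H₁: observed counts differ from expected distribution
df = k - 1 = 2
χ² = Σ(O - E)²/E
   = (56 - 52.4)²/52.4 + (30 - 36.3)²/36.3 + (31 - 28.3)²/28.3
   = 0.247 + 1.093 + 0.258
   = 1.60
p-value = 0.4497

Since p-value > α = 0.01, we fail to reject H₀.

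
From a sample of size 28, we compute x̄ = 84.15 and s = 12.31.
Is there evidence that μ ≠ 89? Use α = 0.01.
One-sample t-test:
H₀: μ = 89
H₁: μ ≠ 89
df = n - 1 = 27
t = (x̄ - μ₀) / (s/√n) = (84.15 - 89) / (12.31/√28) = -2.085
p-value = 0.0467

Since p-value > α = 0.01, we fail to reject H₀.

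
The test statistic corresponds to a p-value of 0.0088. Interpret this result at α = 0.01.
Since p = 0.0088 < α = 0.01, reject H₀.
There is sufficient evidence to reject the null hypothesis; the result is statistically significant at the 0.01 level.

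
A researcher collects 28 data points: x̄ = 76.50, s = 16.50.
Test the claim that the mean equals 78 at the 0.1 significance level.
One-sample t-test:
H₀: μ = 78
H₁: μ ≠ 78
df = n - 1 = 27
t = (x̄ - μ₀) / (s/√n) = (76.50 - 78) / (16.50/√28) = -0.481
p-value = 0.6344

Since p-value > α = 0.1, we fail to reject H₀.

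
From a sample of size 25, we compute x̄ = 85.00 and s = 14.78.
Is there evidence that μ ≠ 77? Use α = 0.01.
One-sample t-test:
H₀: μ = 77
H₁: μ ≠ 77
df = n - 1 = 24
t = (x̄ - μ₀) / (s/√n) = (85.00 - 77) / (14.78/√25) = 2.706
p-value = 0.0123

Since p-value > α = 0.01, we fail to reject H₀.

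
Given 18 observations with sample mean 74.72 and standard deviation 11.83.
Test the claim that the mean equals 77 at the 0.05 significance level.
One-sample t-test:
H₀: μ = 77
H₁: μ ≠ 77
df = n - 1 = 17
t = (x̄ - μ₀) / (s/√n) = (74.72 - 77) / (11.83/√18) = -0.818
p-value = 0.4248

Since p-value > α = 0.05, we fail to reject H₀.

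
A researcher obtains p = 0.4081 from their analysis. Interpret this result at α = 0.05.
Since p = 0.4081 > α = 0.05, fail to reject H₀.
There is insufficient evidence to reject the null hypothesis; the result is not statistically significant at the 0.05 level.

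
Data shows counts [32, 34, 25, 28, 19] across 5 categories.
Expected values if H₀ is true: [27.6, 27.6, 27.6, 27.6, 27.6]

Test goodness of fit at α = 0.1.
Chi-square goodness of fit test:
H₀: observed counts match expected distribution
H₁: observed counts differ from expected distribution
df = k - 1 = 4
χ² = Σ(O - E)²/E
   = (32 - 27.6)²/27.6 + (34 - 27.6)²/27.6 + (25 - 27.6)²/27.6 + (28 - 27.6)²/27.6 + (19 - 27.6)²/27.6
   = 0.701 + 1.484 + 0.245 + 0.006 + 2.680
   = 5.12
p-value = 0.2756

Since p-value > α = 0.1, we fail to reject H₀.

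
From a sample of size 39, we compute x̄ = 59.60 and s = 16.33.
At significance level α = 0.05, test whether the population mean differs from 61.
One-sample t-test:
H₀: μ = 61
H₁: μ ≠ 61
df = n - 1 = 38
t = (x̄ - μ₀) / (s/√n) = (59.60 - 61) / (16.33/√39) = -0.535
p-value = 0.5955

Since p-value > α = 0.05, we fail to reject H₀.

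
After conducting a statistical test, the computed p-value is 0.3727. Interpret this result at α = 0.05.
Since p = 0.3727 > α = 0.05, fail to reject H₀.
There is insufficient evidence to reject the null hypothesis; the result is not statistically significant at the 0.05 level.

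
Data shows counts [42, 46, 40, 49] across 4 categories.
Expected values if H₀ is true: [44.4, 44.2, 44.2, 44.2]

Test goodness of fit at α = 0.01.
Chi-square goodness of fit test:
H₀: observed counts match expected distribution
H₁: observed counts differ from expected distribution
df = k - 1 = 3
χ² = Σ(O - E)²/E
   = (42 - 44.4)²/44.4 + (46 - 44.2)²/44.2 + (40 - 44.2)²/44.2 + (49 - 44.2)²/44.2
   = 0.130 + 0.073 + 0.399 + 0.521
   = 1.12
p-value = 0.7714

Since p-value > α = 0.01, we fail to reject H₀.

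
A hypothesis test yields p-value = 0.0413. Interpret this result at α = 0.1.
Since p = 0.0413 < α = 0.1, reject H₀.
There is sufficient evidence to reject the null hypothesis; the result is statistically significant at the 0.1 level.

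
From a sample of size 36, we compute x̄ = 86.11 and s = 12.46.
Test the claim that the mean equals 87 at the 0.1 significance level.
One-sample t-test:
H₀: μ = 87
H₁: μ ≠ 87
df = n - 1 = 35
t = (x̄ - μ₀) / (s/√n) = (86.11 - 87) / (12.46/√36) = -0.429
p-value = 0.6709

Since p-value > α = 0.1, we fail to reject H₀.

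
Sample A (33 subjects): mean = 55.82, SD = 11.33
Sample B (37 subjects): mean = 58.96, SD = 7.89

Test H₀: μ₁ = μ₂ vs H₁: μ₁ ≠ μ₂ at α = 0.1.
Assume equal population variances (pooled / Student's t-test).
Student's two-sample t-test (equal variances):
H₀: μ₁ = μ₂
H₁: μ₁ ≠ μ₂
df = n₁ + n₂ - 2 = 68
Pooled variance s_p² = [(n₁-1)s₁² + (n₂-1)s₂²] / (n₁ + n₂ - 2) = [(32)(11.33²) + (36)(7.89²)] / 68 = 93.3659
SE = √(s_p²(1/n₁ + 1/n₂)) = √(93.3659 × (1/33 + 1/37)) = 2.3136
t = (x̄₁ - x̄₂) / SE = (55.82 - 58.96) / 2.3136 = -3.14 / 2.3136 = -1.357
p-value = 0.1792

Since p-value > α = 0.1, we fail to reject H₀.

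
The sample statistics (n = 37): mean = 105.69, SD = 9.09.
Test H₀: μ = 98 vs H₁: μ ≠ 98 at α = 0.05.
One-sample t-test:
H₀: μ = 98
H₁: μ ≠ 98
df = n - 1 = 36
t = (x̄ - μ₀) / (s/√n) = (105.69 - 98) / (9.09/√37) = 5.146
p-value < 0.0001

Since p-value < α = 0.05, we reject H₀.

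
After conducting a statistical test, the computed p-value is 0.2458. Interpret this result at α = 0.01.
Since p = 0.2458 > α = 0.01, fail to reject H₀.
There is insufficient evidence to reject the null hypothesis; the result is not statistically significant at the 0.01 level.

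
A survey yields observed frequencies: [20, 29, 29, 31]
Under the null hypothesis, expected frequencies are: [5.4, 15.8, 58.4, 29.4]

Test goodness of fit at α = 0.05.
Chi-square goodness of fit test:
H₀: observed counts match expected distribution
H₁: observed counts differ from expected distribution
df = k - 1 = 3
χ² = Σ(O - E)²/E
   = (20 - 5.4)²/5.4 + (29 - 15.8)²/15.8 + (29 - 58.4)²/58.4 + (31 - 29.4)²/29.4
   = 39.474 + 11.028 + 14.801 + 0.087
   = 65.39
p-value < 0.0001

Since p-value < α = 0.05, we reject H₀.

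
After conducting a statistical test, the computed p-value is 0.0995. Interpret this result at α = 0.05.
Since p = 0.0995 > α = 0.05, fail to reject H₀.
There is insufficient evidence to reject the null hypothesis; the result is not statistically significant at the 0.05 level.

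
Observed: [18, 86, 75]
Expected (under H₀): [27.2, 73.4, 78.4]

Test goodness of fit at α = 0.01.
Chi-square goodness of fit test:
H₀: observed counts match expected distribution
H₁: observed counts differ from expected distribution
df = k - 1 = 2
χ² = Σ(O - E)²/E
   = (18 - 27.2)²/27.2 + (86 - 73.4)²/73.4 + (75 - 78.4)²/78.4
   = 3.112 + 2.163 + 0.147
   = 5.42
p-value = 0.0665

Since p-value > α = 0.01, we fail to reject H₀.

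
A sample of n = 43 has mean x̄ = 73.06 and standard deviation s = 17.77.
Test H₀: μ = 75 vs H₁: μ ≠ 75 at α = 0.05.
One-sample t-test:
H₀: μ = 75
H₁: μ ≠ 75
df = n - 1 = 42
t = (x̄ - μ₀) / (s/√n) = (73.06 - 75) / (17.77/√43) = -0.716
p-value = 0.4780

Since p-value > α = 0.05, we fail to reject H₀.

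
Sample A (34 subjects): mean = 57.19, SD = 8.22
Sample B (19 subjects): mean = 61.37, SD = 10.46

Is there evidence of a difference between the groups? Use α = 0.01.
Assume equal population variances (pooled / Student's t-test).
Student's two-sample t-test (equal variances):
H₀: μ₁ = μ₂
H₁: μ₁ ≠ μ₂
df = n₁ + n₂ - 2 = 51
Pooled variance s_p² = [(n₁-1)s₁² + (n₂-1)s₂²] / (n₁ + n₂ - 2) = [(33)(8.22²) + (18)(10.46²)] / 51 = 82.3366
SE = √(s_p²(1/n₁ + 1/n₂)) = √(82.3366 × (1/34 + 1/19)) = 2.5991
t = (x̄₁ - x̄₂) / SE = (57.19 - 61.37) / 2.5991 = -4.18 / 2.5991 = -1.608
p-value = 0.1140

Since p-value > α = 0.01, we fail to reject H₀.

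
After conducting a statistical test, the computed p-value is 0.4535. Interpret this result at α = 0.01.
Since p = 0.4535 > α = 0.01, fail to reject H₀.
There is insufficient evidence to reject the null hypothesis; the result is not statistically significant at the 0.01 level.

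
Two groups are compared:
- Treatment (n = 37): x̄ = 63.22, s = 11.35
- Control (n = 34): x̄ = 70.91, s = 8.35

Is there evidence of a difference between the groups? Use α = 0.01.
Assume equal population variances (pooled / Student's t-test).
Student's two-sample t-test (equal variances):
H₀: μ₁ = μ₂
H₁: μ₁ ≠ μ₂
df = n₁ + n₂ - 2 = 69
Pooled variance s_p² = [(n₁-1)s₁² + (n₂-1)s₂²] / (n₁ + n₂ - 2) = [(36)(11.35²) + (33)(8.35²)] / 69 = 100.5573
SE = √(s_p²(1/n₁ + 1/n₂)) = √(100.5573 × (1/37 + 1/34)) = 2.3823
t = (x̄₁ - x̄₂) / SE = (63.22 - 70.91) / 2.3823 = -7.69 / 2.3823 = -3.228
p-value = 0.0019

Since p-value < α = 0.01, we reject H₀.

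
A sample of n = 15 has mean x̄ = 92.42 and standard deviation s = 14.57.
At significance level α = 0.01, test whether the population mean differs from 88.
One-sample t-test:
H₀: μ = 88
H₁: μ ≠ 88
df = n - 1 = 14
t = (x̄ - μ₀) / (s/√n) = (92.42 - 88) / (14.57/√15) = 1.175
p-value = 0.2596

Since p-value > α = 0.01, we fail to reject H₀.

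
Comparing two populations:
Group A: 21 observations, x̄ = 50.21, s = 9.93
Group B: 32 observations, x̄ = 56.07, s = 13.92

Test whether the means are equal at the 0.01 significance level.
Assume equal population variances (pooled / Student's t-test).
Student's two-sample t-test (equal variances):
H₀: μ₁ = μ₂
H₁: μ₁ ≠ μ₂
df = n₁ + n₂ - 2 = 51
Pooled variance s_p² = [(n₁-1)s₁² + (n₂-1)s₂²] / (n₁ + n₂ - 2) = [(20)(9.93²) + (31)(13.92²)] / 51 = 156.4482
SE = √(s_p²(1/n₁ + 1/n₂)) = √(156.4482 × (1/21 + 1/32)) = 3.5127
t = (x̄₁ - x̄₂) / SE = (50.21 - 56.07) / 3.5127 = -5.86 / 3.5127 = -1.668
p-value = 0.1014

Since p-value > α = 0.01, we fail to reject H₀.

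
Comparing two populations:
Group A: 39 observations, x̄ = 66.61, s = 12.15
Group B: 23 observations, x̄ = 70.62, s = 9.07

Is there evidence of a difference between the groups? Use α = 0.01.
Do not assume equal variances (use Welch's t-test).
Welch's two-sample t-test:
H₀: μ₁ = μ₂
H₁: μ₁ ≠ μ₂
s₁²/n₁ = 12.15²/39 = 3.7852,  s₂²/n₂ = 9.07²/23 = 3.5767
SE = √(s₁²/n₁ + s₂²/n₂) = √(3.7852 + 3.5767) = 2.7133
df (Welch-Satterthwaite) = (s₁²/n₁ + s₂²/n₂)² / [(s₁²/n₁)²/(n₁-1) + (s₂²/n₂)²/(n₂-1)] ≈ 56.54
t = (x̄₁ - x̄₂) / SE = (66.61 - 70.62) / 2.7133 = -4.01 / 2.7133 = -1.478
p-value = 0.1450

Since p-value > α = 0.01, we fail to reject H₀.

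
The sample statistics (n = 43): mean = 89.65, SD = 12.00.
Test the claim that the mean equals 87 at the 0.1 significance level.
One-sample t-test:
H₀: μ = 87
H₁: μ ≠ 87
df = n - 1 = 42
t = (x̄ - μ₀) / (s/√n) = (89.65 - 87) / (12.00/√43) = 1.448
p-value = 0.1550

Since p-value > α = 0.1, we fail to reject H₀.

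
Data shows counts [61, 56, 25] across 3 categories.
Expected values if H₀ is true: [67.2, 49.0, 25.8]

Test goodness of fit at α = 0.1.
Chi-square goodness of fit test:
H₀: observed counts match expected distribution
H₁: observed counts differ from expected distribution
df = k - 1 = 2
χ² = Σ(O - E)²/E
   = (61 - 67.2)²/67.2 + (56 - 49.0)²/49.0 + (25 - 25.8)²/25.8
   = 0.572 + 1.000 + 0.025
   = 1.60
p-value = 0.4500

Since p-value > α = 0.1, we fail to reject H₀.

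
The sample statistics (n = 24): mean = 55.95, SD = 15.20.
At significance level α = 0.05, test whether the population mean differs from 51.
One-sample t-test:
H₀: μ = 51
H₁: μ ≠ 51
df = n - 1 = 23
t = (x̄ - μ₀) / (s/√n) = (55.95 - 51) / (15.20/√24) = 1.595
p-value = 0.1243

Since p-value > α = 0.05, we fail to reject H₀.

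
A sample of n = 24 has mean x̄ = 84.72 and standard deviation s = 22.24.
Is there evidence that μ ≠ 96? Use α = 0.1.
One-sample t-test:
H₀: μ = 96
H₁: μ ≠ 96
df = n - 1 = 23
t = (x̄ - μ₀) / (s/√n) = (84.72 - 96) / (22.24/√24) = -2.485
p-value = 0.0207

Since p-value < α = 0.1, we reject H₀.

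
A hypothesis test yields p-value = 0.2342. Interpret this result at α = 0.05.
Since p = 0.2342 > α = 0.05, fail to reject H₀.
There is insufficient evidence to reject the null hypothesis; the result is not statistically significant at the 0.05 level.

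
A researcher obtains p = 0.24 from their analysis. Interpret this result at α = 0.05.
Since p = 0.24 > α = 0.05, fail to reject H₀.
There is insufficient evidence to reject the null hypothesis; the result is not statistically significant at the 0.05 level.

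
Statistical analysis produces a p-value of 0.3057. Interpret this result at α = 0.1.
Since p = 0.3057 > α = 0.1, fail to reject H₀.
There is insufficient evidence to reject the null hypothesis; the result is not statistically significant at the 0.1 level.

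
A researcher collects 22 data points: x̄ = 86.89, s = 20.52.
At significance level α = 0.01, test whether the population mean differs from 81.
One-sample t-test:
H₀: μ = 81
H₁: μ ≠ 81
df = n - 1 = 21
t = (x̄ - μ₀) / (s/√n) = (86.89 - 81) / (20.52/√22) = 1.346
p-value = 0.1926

Since p-value > α = 0.01, we fail to reject H₀.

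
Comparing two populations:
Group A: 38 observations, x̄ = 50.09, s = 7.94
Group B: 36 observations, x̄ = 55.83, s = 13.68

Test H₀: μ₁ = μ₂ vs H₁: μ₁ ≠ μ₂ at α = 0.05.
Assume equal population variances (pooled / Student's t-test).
Student's two-sample t-test (equal variances):
H₀: μ₁ = μ₂
H₁: μ₁ ≠ μ₂
df = n₁ + n₂ - 2 = 72
Pooled variance s_p² = [(n₁-1)s₁² + (n₂-1)s₂²] / (n₁ + n₂ - 2) = [(37)(7.94²) + (35)(13.68²)] / 72 = 123.3694
SE = √(s_p²(1/n₁ + 1/n₂)) = √(123.3694 × (1/38 + 1/36)) = 2.5833
t = (x̄₁ - x̄₂) / SE = (50.09 - 55.83) / 2.5833 = -5.74 / 2.5833 = -2.222
p-value = 0.0294

Since p-value < α = 0.05, we reject H₀.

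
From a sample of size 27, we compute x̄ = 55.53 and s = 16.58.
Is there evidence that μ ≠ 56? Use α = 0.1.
One-sample t-test:
H₀: μ = 56
H₁: μ ≠ 56
df = n - 1 = 26
t = (x̄ - μ₀) / (s/√n) = (55.53 - 56) / (16.58/√27) = -0.147
p-value = 0.8840

Since p-value > α = 0.1, we fail to reject H₀.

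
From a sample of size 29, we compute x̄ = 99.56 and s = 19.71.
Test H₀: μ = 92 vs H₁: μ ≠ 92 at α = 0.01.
One-sample t-test:
H₀: μ = 92
H₁: μ ≠ 92
df = n - 1 = 28
t = (x̄ - μ₀) / (s/√n) = (99.56 - 92) / (19.71/√29) = 2.066
p-value = 0.0482

Since p-value > α = 0.01, we fail to reject H₀.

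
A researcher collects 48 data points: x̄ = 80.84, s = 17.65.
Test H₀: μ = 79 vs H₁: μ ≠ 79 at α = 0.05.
One-sample t-test:
H₀: μ = 79
H₁: μ ≠ 79
df = n - 1 = 47
t = (x̄ - μ₀) / (s/√n) = (80.84 - 79) / (17.65/√48) = 0.722
p-value = 0.4737

Since p-value > α = 0.05, we fail to reject H₀.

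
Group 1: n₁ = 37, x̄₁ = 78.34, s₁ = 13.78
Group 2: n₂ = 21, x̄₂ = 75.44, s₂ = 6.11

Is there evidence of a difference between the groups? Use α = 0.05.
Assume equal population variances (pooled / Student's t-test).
Student's two-sample t-test (equal variances):
H₀: μ₁ = μ₂
H₁: μ₁ ≠ μ₂
df = n₁ + n₂ - 2 = 56
Pooled variance s_p² = [(n₁-1)s₁² + (n₂-1)s₂²] / (n₁ + n₂ - 2) = [(36)(13.78²) + (20)(6.11²)] / 56 = 135.4040
SE = √(s_p²(1/n₁ + 1/n₂)) = √(135.4040 × (1/37 + 1/21)) = 3.1792
t = (x̄₁ - x̄₂) / SE = (78.34 - 75.44) / 3.1792 = 2.90 / 3.1792 = 0.912
p-value = 0.3656

Since p-value > α = 0.05, we fail to reject H₀.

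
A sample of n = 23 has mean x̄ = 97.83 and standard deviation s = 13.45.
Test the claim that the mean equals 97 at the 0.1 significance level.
One-sample t-test:
H₀: μ = 97
H₁: μ ≠ 97
df = n - 1 = 22
t = (x̄ - μ₀) / (s/√n) = (97.83 - 97) / (13.45/√23) = 0.296
p-value = 0.7700

Since p-value > α = 0.1, we fail to reject H₀.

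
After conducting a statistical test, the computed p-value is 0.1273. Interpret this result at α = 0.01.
Since p = 0.1273 > α = 0.01, fail to reject H₀.
There is insufficient evidence to reject the null hypothesis; the result is not statistically significant at the 0.01 level.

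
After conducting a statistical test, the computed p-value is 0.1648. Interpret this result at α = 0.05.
Since p = 0.1648 > α = 0.05, fail to reject H₀.
There is insufficient evidence to reject the null hypothesis; the result is not statistically significant at the 0.05 level.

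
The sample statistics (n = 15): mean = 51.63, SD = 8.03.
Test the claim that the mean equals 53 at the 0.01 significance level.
One-sample t-test:
H₀: μ = 53
H₁: μ ≠ 53
df = n - 1 = 14
t = (x̄ - μ₀) / (s/√n) = (51.63 - 53) / (8.03/√15) = -0.661
p-value = 0.5195

Since p-value > α = 0.01, we fail to reject H₀.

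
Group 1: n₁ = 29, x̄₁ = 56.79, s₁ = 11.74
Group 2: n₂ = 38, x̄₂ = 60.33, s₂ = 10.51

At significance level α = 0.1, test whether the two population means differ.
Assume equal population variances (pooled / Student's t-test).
Student's two-sample t-test (equal variances):
H₀: μ₁ = μ₂
H₁: μ₁ ≠ μ₂
df = n₁ + n₂ - 2 = 65
Pooled variance s_p² = [(n₁-1)s₁² + (n₂-1)s₂²] / (n₁ + n₂ - 2) = [(28)(11.74²) + (37)(10.51²)] / 65 = 122.2492
SE = √(s_p²(1/n₁ + 1/n₂)) = √(122.2492 × (1/29 + 1/38)) = 2.7263
t = (x̄₁ - x̄₂) / SE = (56.79 - 60.33) / 2.7263 = -3.54 / 2.7263 = -1.298
p-value = 0.1987

Since p-value > α = 0.1, we fail to reject H₀.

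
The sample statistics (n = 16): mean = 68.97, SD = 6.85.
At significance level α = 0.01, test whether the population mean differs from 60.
One-sample t-test:
H₀: μ = 60
H₁: μ ≠ 60
df = n - 1 = 15
t = (x̄ - μ₀) / (s/√n) = (68.97 - 60) / (6.85/√16) = 5.238
p-value = 0.0001

Since p-value < α = 0.01, we reject H₀.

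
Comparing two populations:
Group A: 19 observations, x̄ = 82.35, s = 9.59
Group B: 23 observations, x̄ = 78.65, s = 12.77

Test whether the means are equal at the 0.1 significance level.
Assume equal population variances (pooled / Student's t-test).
Student's two-sample t-test (equal variances):
H₀: μ₁ = μ₂
H₁: μ₁ ≠ μ₂
df = n₁ + n₂ - 2 = 40
Pooled variance s_p² = [(n₁-1)s₁² + (n₂-1)s₂²] / (n₁ + n₂ - 2) = [(18)(9.59²) + (22)(12.77²)] / 40 = 131.0757
SE = √(s_p²(1/n₁ + 1/n₂)) = √(131.0757 × (1/19 + 1/23)) = 3.5493
t = (x̄₁ - x̄₂) / SE = (82.35 - 78.65) / 3.5493 = 3.70 / 3.5493 = 1.042
p-value = 0.3035

Since p-value > α = 0.1, we fail to reject H₀.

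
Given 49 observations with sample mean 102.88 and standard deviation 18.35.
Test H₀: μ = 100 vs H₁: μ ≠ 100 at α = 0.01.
One-sample t-test:
H₀: μ = 100
H₁: μ ≠ 100
df = n - 1 = 48
t = (x̄ - μ₀) / (s/√n) = (102.88 - 100) / (18.35/√49) = 1.099
p-value = 0.2774

Since p-value > α = 0.01, we fail to reject H₀.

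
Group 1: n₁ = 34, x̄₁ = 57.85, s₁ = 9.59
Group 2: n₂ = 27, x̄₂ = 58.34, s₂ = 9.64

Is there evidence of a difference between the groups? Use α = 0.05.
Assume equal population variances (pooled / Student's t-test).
Student's two-sample t-test (equal variances):
H₀: μ₁ = μ₂
H₁: μ₁ ≠ μ₂
df = n₁ + n₂ - 2 = 59
Pooled variance s_p² = [(n₁-1)s₁² + (n₂-1)s₂²] / (n₁ + n₂ - 2) = [(33)(9.59²) + (26)(9.64²)] / 59 = 92.3918
SE = √(s_p²(1/n₁ + 1/n₂)) = √(92.3918 × (1/34 + 1/27)) = 2.4778
t = (x̄₁ - x̄₂) / SE = (57.85 - 58.34) / 2.4778 = -0.49 / 2.4778 = -0.198
p-value = 0.8439

Since p-value > α = 0.05, we fail to reject H₀.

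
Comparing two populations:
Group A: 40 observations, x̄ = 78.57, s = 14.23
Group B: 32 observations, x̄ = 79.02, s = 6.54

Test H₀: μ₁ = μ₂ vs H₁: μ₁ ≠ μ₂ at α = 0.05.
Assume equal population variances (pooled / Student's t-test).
Student's two-sample t-test (equal variances):
H₀: μ₁ = μ₂
H₁: μ₁ ≠ μ₂
df = n₁ + n₂ - 2 = 70
Pooled variance s_p² = [(n₁-1)s₁² + (n₂-1)s₂²] / (n₁ + n₂ - 2) = [(39)(14.23²) + (31)(6.54²)] / 70 = 131.7592
SE = √(s_p²(1/n₁ + 1/n₂)) = √(131.7592 × (1/40 + 1/32)) = 2.7224
t = (x̄₁ - x̄₂) / SE = (78.57 - 79.02) / 2.7224 = -0.45 / 2.7224 = -0.165
p-value = 0.8692

Since p-value > α = 0.05, we fail to reject H₀.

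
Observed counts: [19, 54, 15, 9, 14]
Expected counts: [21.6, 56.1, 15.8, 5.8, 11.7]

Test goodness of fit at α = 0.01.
Chi-square goodness of fit test:
H₀: observed counts match expected distribution
H₁: observed counts differ from expected distribution
df = k - 1 = 4
χ² = Σ(O - E)²/E
   = (19 - 21.6)²/21.6 + (54 - 56.1)²/56.1 + (15 - 15.8)²/15.8 + (9 - 5.8)²/5.8 + (14 - 11.7)²/11.7
   = 0.313 + 0.079 + 0.041 + 1.766 + 0.452
   = 2.65
p-value = 0.6180

Since p-value > α = 0.01, we fail to reject H₀.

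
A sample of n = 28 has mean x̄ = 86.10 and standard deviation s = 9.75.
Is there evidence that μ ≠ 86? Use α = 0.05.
One-sample t-test:
H₀: μ = 86
H₁: μ ≠ 86
df = n - 1 = 27
t = (x̄ - μ₀) / (s/√n) = (86.10 - 86) / (9.75/√28) = 0.054
p-value = 0.9571

Since p-value > α = 0.05, we fail to reject H₀.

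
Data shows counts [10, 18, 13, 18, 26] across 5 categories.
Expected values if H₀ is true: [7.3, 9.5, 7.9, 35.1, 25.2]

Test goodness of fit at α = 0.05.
Chi-square goodness of fit test:
H₀: observed counts match expected distribution
H₁: observed counts differ from expected distribution
df = k - 1 = 4
χ² = Σ(O - E)²/E
   = (10 - 7.3)²/7.3 + (18 - 9.5)²/9.5 + (13 - 7.9)²/7.9 + (18 - 35.1)²/35.1 + (26 - 25.2)²/25.2
   = 0.999 + 7.605 + 3.292 + 8.331 + 0.025
   = 20.25
p-value = 0.0004

Since p-value < α = 0.05, we reject H₀.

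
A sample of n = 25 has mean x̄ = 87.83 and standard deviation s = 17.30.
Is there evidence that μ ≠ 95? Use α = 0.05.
One-sample t-test:
H₀: μ = 95
H₁: μ ≠ 95
df = n - 1 = 24
t = (x̄ - μ₀) / (s/√n) = (87.83 - 95) / (17.30/√25) = -2.072
p-value = 0.0492

Since p-value < α = 0.05, we reject H₀.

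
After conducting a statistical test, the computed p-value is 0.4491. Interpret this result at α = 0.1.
Since p = 0.4491 > α = 0.1, fail to reject H₀.
There is insufficient evidence to reject the null hypothesis; the result is not statistically significant at the 0.1 level.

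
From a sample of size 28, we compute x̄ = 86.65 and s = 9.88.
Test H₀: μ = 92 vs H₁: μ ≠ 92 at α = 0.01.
One-sample t-test:
H₀: μ = 92
H₁: μ ≠ 92
df = n - 1 = 27
t = (x̄ - μ₀) / (s/√n) = (86.65 - 92) / (9.88/√28) = -2.865
p-value = 0.0080

Since p-value < α = 0.01, we reject H₀.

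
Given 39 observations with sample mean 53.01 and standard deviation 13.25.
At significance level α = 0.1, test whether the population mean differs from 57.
One-sample t-test:
H₀: μ = 57
H₁: μ ≠ 57
df = n - 1 = 38
t = (x̄ - μ₀) / (s/√n) = (53.01 - 57) / (13.25/√39) = -1.881
p-value = 0.0677

Since p-value < α = 0.1, we reject H₀.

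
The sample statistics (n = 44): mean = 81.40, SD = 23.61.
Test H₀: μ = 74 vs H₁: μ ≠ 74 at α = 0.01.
One-sample t-test:
H₀: μ = 74
H₁: μ ≠ 74
df = n - 1 = 43
t = (x̄ - μ₀) / (s/√n) = (81.40 - 74) / (23.61/√44) = 2.079
p-value = 0.0436

Since p-value > α = 0.01, we fail to reject H₀.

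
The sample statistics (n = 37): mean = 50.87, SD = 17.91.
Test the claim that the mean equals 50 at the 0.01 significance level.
One-sample t-test:
H₀: μ = 50
H₁: μ ≠ 50
df = n - 1 = 36
t = (x̄ - μ₀) / (s/√n) = (50.87 - 50) / (17.91/√37) = 0.295
p-value = 0.7693

Since p-value > α = 0.01, we fail to reject H₀.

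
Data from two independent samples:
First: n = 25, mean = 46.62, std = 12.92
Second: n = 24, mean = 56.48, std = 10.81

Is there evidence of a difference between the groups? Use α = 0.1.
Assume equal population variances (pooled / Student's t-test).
Student's two-sample t-test (equal variances):
H₀: μ₁ = μ₂
H₁: μ₁ ≠ μ₂
df = n₁ + n₂ - 2 = 47
Pooled variance s_p² = [(n₁-1)s₁² + (n₂-1)s₂²] / (n₁ + n₂ - 2) = [(24)(12.92²) + (23)(10.81²)] / 47 = 142.4239
SE = √(s_p²(1/n₁ + 1/n₂)) = √(142.4239 × (1/25 + 1/24)) = 3.4105
t = (x̄₁ - x̄₂) / SE = (46.62 - 56.48) / 3.4105 = -9.86 / 3.4105 = -2.891
p-value = 0.0058

Since p-value < α = 0.1, we reject H₀.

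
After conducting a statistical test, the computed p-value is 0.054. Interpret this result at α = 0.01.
Since p = 0.054 > α = 0.01, fail to reject H₀.
There is insufficient evidence to reject the null hypothesis; the result is not statistically significant at the 0.01 level.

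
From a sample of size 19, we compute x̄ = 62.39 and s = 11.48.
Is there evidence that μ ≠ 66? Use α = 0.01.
One-sample t-test:
H₀: μ = 66
H₁: μ ≠ 66
df = n - 1 = 18
t = (x̄ - μ₀) / (s/√n) = (62.39 - 66) / (11.48/√19) = -1.371
p-value = 0.1873

Since p-value > α = 0.01, we fail to reject H₀.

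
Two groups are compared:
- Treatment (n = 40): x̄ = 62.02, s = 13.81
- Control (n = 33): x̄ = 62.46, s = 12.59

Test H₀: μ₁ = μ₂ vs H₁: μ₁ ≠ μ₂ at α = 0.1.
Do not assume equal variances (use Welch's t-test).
Welch's two-sample t-test:
H₀: μ₁ = μ₂
H₁: μ₁ ≠ μ₂
s₁²/n₁ = 13.81²/40 = 4.7679,  s₂²/n₂ = 12.59²/33 = 4.8033
SE = √(s₁²/n₁ + s₂²/n₂) = √(4.7679 + 4.8033) = 3.0937
df (Welch-Satterthwaite) = (s₁²/n₁ + s₂²/n₂)² / [(s₁²/n₁)²/(n₁-1) + (s₂²/n₂)²/(n₂-1)] ≈ 70.26
t = (x̄₁ - x̄₂) / SE = (62.02 - 62.46) / 3.0937 = -0.44 / 3.0937 = -0.142
p-value = 0.8873

Since p-value > α = 0.1, we fail to reject H₀.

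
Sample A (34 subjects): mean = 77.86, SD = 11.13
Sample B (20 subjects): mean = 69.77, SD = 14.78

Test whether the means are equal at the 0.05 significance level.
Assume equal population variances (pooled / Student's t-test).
Student's two-sample t-test (equal variances):
H₀: μ₁ = μ₂
H₁: μ₁ ≠ μ₂
df = n₁ + n₂ - 2 = 52
Pooled variance s_p² = [(n₁-1)s₁² + (n₂-1)s₂²] / (n₁ + n₂ - 2) = [(33)(11.13²) + (19)(14.78²)] / 52 = 158.4319
SE = √(s_p²(1/n₁ + 1/n₂)) = √(158.4319 × (1/34 + 1/20)) = 3.5470
t = (x̄₁ - x̄₂) / SE = (77.86 - 69.77) / 3.5470 = 8.09 / 3.5470 = 2.281
p-value = 0.0267

Since p-value < α = 0.05, we reject H₀.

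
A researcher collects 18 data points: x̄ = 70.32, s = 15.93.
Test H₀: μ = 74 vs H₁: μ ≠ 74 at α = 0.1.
One-sample t-test:
H₀: μ = 74
H₁: μ ≠ 74
df = n - 1 = 17
t = (x̄ - μ₀) / (s/√n) = (70.32 - 74) / (15.93/√18) = -0.980
p-value = 0.3408

Since p-value > α = 0.1, we fail to reject H₀.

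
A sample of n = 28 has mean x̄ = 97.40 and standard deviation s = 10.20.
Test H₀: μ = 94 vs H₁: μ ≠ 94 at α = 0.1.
One-sample t-test:
H₀: μ = 94
H₁: μ ≠ 94
df = n - 1 = 27
t = (x̄ - μ₀) / (s/√n) = (97.40 - 94) / (10.20/√28) = 1.764
p-value = 0.0891

Since p-value < α = 0.1, we reject H₀.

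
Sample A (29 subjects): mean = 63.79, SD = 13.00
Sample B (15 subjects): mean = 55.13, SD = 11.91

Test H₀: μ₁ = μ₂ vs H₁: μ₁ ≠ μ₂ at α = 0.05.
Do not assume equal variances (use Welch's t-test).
Welch's two-sample t-test:
H₀: μ₁ = μ₂
H₁: μ₁ ≠ μ₂
s₁²/n₁ = 13.00²/29 = 5.8276,  s₂²/n₂ = 11.91²/15 = 9.4565
SE = √(s₁²/n₁ + s₂²/n₂) = √(5.8276 + 9.4565) = 3.9095
df (Welch-Satterthwaite) = (s₁²/n₁ + s₂²/n₂)² / [(s₁²/n₁)²/(n₁-1) + (s₂²/n₂)²/(n₂-1)] ≈ 30.74
t = (x̄₁ - x̄₂) / SE = (63.79 - 55.13) / 3.9095 = 8.66 / 3.9095 = 2.215
p-value = 0.0343

Since p-value < α = 0.05, we reject H₀.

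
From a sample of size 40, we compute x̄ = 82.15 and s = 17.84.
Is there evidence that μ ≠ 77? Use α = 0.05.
One-sample t-test:
H₀: μ = 77
H₁: μ ≠ 77
df = n - 1 = 39
t = (x̄ - μ₀) / (s/√n) = (82.15 - 77) / (17.84/√40) = 1.826
p-value = 0.0756

Since p-value > α = 0.05, we fail to reject H₀.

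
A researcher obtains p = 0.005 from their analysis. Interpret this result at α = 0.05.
Since p = 0.005 < α = 0.05, reject H₀.
There is sufficient evidence to reject the null hypothesis; the result is statistically significant at the 0.05 level.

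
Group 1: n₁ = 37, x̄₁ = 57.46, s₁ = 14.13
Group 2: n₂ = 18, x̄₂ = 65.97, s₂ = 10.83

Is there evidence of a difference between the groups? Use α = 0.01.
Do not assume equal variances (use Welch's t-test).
Welch's two-sample t-test:
H₀: μ₁ = μ₂
H₁: μ₁ ≠ μ₂
s₁²/n₁ = 14.13²/37 = 5.3961,  s₂²/n₂ = 10.83²/18 = 6.5160
SE = √(s₁²/n₁ + s₂²/n₂) = √(5.3961 + 6.5160) = 3.4514
df (Welch-Satterthwaite) = (s₁²/n₁ + s₂²/n₂)² / [(s₁²/n₁)²/(n₁-1) + (s₂²/n₂)²/(n₂-1)] ≈ 42.92
t = (x̄₁ - x̄₂) / SE = (57.46 - 65.97) / 3.4514 = -8.51 / 3.4514 = -2.466
p-value = 0.0178

Since p-value > α = 0.01, we fail to reject H₀.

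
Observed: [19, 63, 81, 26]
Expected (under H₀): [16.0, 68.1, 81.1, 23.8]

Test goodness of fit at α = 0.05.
Chi-square goodness of fit test:
H₀: observed counts match expected distribution
H₁: observed counts differ from expected distribution
df = k - 1 = 3
χ² = Σ(O - E)²/E
   = (19 - 16.0)²/16.0 + (63 - 68.1)²/68.1 + (81 - 81.1)²/81.1 + (26 - 23.8)²/23.8
   = 0.562 + 0.382 + 0.000 + 0.203
   = 1.15
p-value = 0.7655

Since p-value > α = 0.05, we fail to reject H₀.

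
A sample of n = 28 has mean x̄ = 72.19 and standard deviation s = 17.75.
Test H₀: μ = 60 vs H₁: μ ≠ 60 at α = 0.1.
One-sample t-test:
H₀: μ = 60
H₁: μ ≠ 60
df = n - 1 = 27
t = (x̄ - μ₀) / (s/√n) = (72.19 - 60) / (17.75/√28) = 3.634
p-value = 0.0012

Since p-value < α = 0.1, we reject H₀.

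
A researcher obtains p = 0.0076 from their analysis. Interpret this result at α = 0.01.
Since p = 0.0076 < α = 0.01, reject H₀.
There is sufficient evidence to reject the null hypothesis; the result is statistically significant at the 0.01 level.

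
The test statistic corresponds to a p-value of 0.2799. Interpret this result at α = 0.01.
Since p = 0.2799 > α = 0.01, fail to reject H₀.
There is insufficient evidence to reject the null hypothesis; the result is not statistically significant at the 0.01 level.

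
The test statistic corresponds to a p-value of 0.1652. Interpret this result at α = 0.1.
Since p = 0.1652 > α = 0.1, fail to reject H₀.
There is insufficient evidence to reject the null hypothesis; the result is not statistically significant at the 0.1 level.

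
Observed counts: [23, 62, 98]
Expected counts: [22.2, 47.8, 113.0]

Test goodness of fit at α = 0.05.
Chi-square goodness of fit test:
H₀: observed counts match expected distribution
H₁: observed counts differ from expected distribution
df = k - 1 = 2
χ² = Σ(O - E)²/E
   = (23 - 22.2)²/22.2 + (62 - 47.8)²/47.8 + (98 - 113.0)²/113.0
   = 0.029 + 4.218 + 1.991
   = 6.24
p-value = 0.0442

Since p-value < α = 0.05, we reject H₀.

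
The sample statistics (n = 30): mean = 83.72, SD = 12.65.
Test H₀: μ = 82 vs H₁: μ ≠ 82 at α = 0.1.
One-sample t-test:
H₀: μ = 82
H₁: μ ≠ 82
df = n - 1 = 29
t = (x̄ - μ₀) / (s/√n) = (83.72 - 82) / (12.65/√30) = 0.745
p-value = 0.4624

Since p-value > α = 0.1, we fail to reject H₀.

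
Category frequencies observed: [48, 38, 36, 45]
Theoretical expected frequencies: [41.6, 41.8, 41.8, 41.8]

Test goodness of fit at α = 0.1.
Chi-square goodness of fit test:
H₀: observed counts match expected distribution
H₁: observed counts differ from expected distribution
df = k - 1 = 3
χ² = Σ(O - E)²/E
   = (48 - 41.6)²/41.6 + (38 - 41.8)²/41.8 + (36 - 41.8)²/41.8 + (45 - 41.8)²/41.8
   = 0.985 + 0.345 + 0.805 + 0.245
   = 2.38
p-value = 0.4974

Since p-value > α = 0.1, we fail to reject H₀.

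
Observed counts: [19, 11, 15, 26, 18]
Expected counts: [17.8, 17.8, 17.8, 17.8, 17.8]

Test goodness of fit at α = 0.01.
Chi-square goodness of fit test:
H₀: observed counts match expected distribution
H₁: observed counts differ from expected distribution
df = k - 1 = 4
χ² = Σ(O - E)²/E
   = (19 - 17.8)²/17.8 + (11 - 17.8)²/17.8 + (15 - 17.8)²/17.8 + (26 - 17.8)²/17.8 + (18 - 17.8)²/17.8
   = 0.081 + 2.598 + 0.440 + 3.778 + 0.002
   = 6.90
p-value = 0.1413

Since p-value > α = 0.01, we fail to reject H₀.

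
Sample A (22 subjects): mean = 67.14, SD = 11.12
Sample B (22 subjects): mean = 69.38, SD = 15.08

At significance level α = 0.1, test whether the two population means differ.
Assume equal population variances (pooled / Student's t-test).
Student's two-sample t-test (equal variances):
H₀: μ₁ = μ₂
H₁: μ₁ ≠ μ₂
df = n₁ + n₂ - 2 = 42
Pooled variance s_p² = [(n₁-1)s₁² + (n₂-1)s₂²] / (n₁ + n₂ - 2) = [(21)(11.12²) + (21)(15.08²)] / 42 = 175.5304
SE = √(s_p²(1/n₁ + 1/n₂)) = √(175.5304 × (1/22 + 1/22)) = 3.9947
t = (x̄₁ - x̄₂) / SE = (67.14 - 69.38) / 3.9947 = -2.24 / 3.9947 = -0.561
p-value = 0.5779

Since p-value > α = 0.1, we fail to reject H₀.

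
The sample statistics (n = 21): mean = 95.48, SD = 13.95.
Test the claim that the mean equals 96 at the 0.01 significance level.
One-sample t-test:
H₀: μ = 96
H₁: μ ≠ 96
df = n - 1 = 20
t = (x̄ - μ₀) / (s/√n) = (95.48 - 96) / (13.95/√21) = -0.171
p-value = 0.8661

Since p-value > α = 0.01, we fail to reject H₀.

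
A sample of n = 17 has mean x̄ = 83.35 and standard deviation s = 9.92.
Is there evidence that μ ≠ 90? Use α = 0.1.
One-sample t-test:
H₀: μ = 90
H₁: μ ≠ 90
df = n - 1 = 16
t = (x̄ - μ₀) / (s/√n) = (83.35 - 90) / (9.92/√17) = -2.764
p-value = 0.0138

Since p-value < α = 0.1, we reject H₀.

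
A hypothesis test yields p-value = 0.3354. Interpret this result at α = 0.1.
Since p = 0.3354 > α = 0.1, fail to reject H₀.
There is insufficient evidence to reject the null hypothesis; the result is not statistically significant at the 0.1 level.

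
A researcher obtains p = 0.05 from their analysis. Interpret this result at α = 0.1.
Since p = 0.05 < α = 0.1, reject H₀.
There is sufficient evidence to reject the null hypothesis; the result is statistically significant at the 0.1 level.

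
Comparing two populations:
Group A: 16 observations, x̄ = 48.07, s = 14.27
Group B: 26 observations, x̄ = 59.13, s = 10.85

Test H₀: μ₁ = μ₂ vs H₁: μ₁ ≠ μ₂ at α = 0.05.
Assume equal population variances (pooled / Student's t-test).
Student's two-sample t-test (equal variances):
H₀: μ₁ = μ₂
H₁: μ₁ ≠ μ₂
df = n₁ + n₂ - 2 = 40
Pooled variance s_p² = [(n₁-1)s₁² + (n₂-1)s₂²] / (n₁ + n₂ - 2) = [(15)(14.27²) + (25)(10.85²)] / 40 = 149.9389
SE = √(s_p²(1/n₁ + 1/n₂)) = √(149.9389 × (1/16 + 1/26)) = 3.8908
t = (x̄₁ - x̄₂) / SE = (48.07 - 59.13) / 3.8908 = -11.06 / 3.8908 = -2.843
p-value = 0.0070

Since p-value < α = 0.05, we reject H₀.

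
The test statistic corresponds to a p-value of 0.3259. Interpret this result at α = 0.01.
Since p = 0.3259 > α = 0.01, fail to reject H₀.
There is insufficient evidence to reject the null hypothesis; the result is not statistically significant at the 0.01 level.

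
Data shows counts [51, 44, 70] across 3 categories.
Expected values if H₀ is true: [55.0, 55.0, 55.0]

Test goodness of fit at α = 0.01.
Chi-square goodness of fit test:
H₀: observed counts match expected distribution
H₁: observed counts differ from expected distribution
df = k - 1 = 2
χ² = Σ(O - E)²/E
   = (51 - 55.0)²/55.0 + (44 - 55.0)²/55.0 + (70 - 55.0)²/55.0
   = 0.291 + 2.200 + 4.091
   = 6.58
p-value = 0.0372

Since p-value > α = 0.01, we fail to reject H₀.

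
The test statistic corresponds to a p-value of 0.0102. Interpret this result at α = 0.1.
Since p = 0.0102 < α = 0.1, reject H₀.
There is sufficient evidence to reject the null hypothesis; the result is statistically significant at the 0.1 level.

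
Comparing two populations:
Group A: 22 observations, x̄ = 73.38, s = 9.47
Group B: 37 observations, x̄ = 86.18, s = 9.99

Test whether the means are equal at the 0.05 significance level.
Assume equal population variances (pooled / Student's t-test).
Student's two-sample t-test (equal variances):
H₀: μ₁ = μ₂
H₁: μ₁ ≠ μ₂
df = n₁ + n₂ - 2 = 57
Pooled variance s_p² = [(n₁-1)s₁² + (n₂-1)s₂²] / (n₁ + n₂ - 2) = [(21)(9.47²) + (36)(9.99²)] / 57 = 96.0720
SE = √(s_p²(1/n₁ + 1/n₂)) = √(96.0720 × (1/22 + 1/37)) = 2.6388
t = (x̄₁ - x̄₂) / SE = (73.38 - 86.18) / 2.6388 = -12.80 / 2.6388 = -4.851
p-value < 0.0001

Since p-value < α = 0.05, we reject H₀.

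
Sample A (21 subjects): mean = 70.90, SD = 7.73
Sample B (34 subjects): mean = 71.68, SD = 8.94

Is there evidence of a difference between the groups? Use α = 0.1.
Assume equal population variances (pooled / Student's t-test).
Student's two-sample t-test (equal variances):
H₀: μ₁ = μ₂
H₁: μ₁ ≠ μ₂
df = n₁ + n₂ - 2 = 53
Pooled variance s_p² = [(n₁-1)s₁² + (n₂-1)s₂²] / (n₁ + n₂ - 2) = [(20)(7.73²) + (33)(8.94²)] / 53 = 72.3120
SE = √(s_p²(1/n₁ + 1/n₂)) = √(72.3120 × (1/21 + 1/34)) = 2.3601
t = (x̄₁ - x̄₂) / SE = (70.90 - 71.68) / 2.3601 = -0.78 / 2.3601 = -0.330
p-value = 0.7423

Since p-value > α = 0.1, we fail to reject H₀.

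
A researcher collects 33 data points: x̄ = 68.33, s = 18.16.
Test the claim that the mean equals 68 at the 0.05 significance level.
One-sample t-test:
H₀: μ = 68
H₁: μ ≠ 68
df = n - 1 = 32
t = (x̄ - μ₀) / (s/√n) = (68.33 - 68) / (18.16/√33) = 0.104
p-value = 0.9175

Since p-value > α = 0.05, we fail to reject H₀.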